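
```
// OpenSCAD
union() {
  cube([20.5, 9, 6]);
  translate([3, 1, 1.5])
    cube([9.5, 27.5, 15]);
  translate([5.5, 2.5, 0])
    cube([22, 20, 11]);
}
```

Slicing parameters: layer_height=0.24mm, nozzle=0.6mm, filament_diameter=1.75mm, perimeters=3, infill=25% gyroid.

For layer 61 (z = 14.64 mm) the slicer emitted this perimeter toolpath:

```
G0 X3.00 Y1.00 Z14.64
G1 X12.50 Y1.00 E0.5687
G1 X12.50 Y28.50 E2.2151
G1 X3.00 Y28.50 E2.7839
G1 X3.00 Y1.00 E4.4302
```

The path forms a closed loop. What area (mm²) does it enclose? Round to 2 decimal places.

261.25 mm²

Apply the shoelace formula to the sequence of (X, Y) vertices; enclosed area = 261.25 mm².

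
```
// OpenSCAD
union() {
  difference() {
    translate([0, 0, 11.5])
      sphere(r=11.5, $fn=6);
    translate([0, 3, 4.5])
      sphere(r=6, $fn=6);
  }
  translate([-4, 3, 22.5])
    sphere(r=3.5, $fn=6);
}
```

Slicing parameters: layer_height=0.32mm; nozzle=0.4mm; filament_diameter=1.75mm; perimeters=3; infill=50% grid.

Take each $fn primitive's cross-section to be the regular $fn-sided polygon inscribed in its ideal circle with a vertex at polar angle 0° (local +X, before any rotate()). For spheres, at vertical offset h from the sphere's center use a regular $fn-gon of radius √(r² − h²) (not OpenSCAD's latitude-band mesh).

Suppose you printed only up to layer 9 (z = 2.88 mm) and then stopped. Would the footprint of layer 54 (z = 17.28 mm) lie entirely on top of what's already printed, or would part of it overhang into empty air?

part overhangs

Compare the two slices. At z = 2.88: the r=11.5 sphere contributes a regular 6-gon of circumradius √(11.5²−8.62²) = 7.612 (area = (6/2)·7.612²·sin(360°/6) = 150.55 mm²); the r=6 sphere at (0, 3) contributes a regular 6-gon of circumradius √(6²−1.62²) = 5.777 (area = (6/2)·5.777²·sin(360°/6) = 86.71 mm²); Subtracting the remaining from the first: starting from the r=11.5 sphere (150.55 mm²), the r=6 sphere at (0, 3) partially overlaps it — only the 77.41 mm² overlap (of its 86.71 mm²) is removed, clipping the outline — area = 73.13 mm²; the sphere at (-4, 3) does not reach this height (|z−center|=19.620 > r=3.5); Merging all regions: only that combined region is present, so the union is just that shape — area = 73.13 mm². At z = 17.28: the r=11.5 sphere contributes a regular 6-gon of circumradius √(11.5²−5.78²) = 9.942 (area = (6/2)·9.942²·sin(360°/6) = 256.80 mm²); the sphere at (0, 3) does not reach this height (|z−center|=12.780 > r=6); Taking the first minus the rest: none of the subtracted shapes is present at this height, so the r=11.5 sphere is unchanged — area = 256.80 mm²; the sphere at (-4, 3) does not reach this height (|z−center|=5.220 > r=3.5); Taking the union: only that combined region is present, so the union is just that shape — area = 256.80 mm². Checking containment: at z = 17.28 the cross-section extends beyond the z = 2.88 cross-section by about 183.66 mm².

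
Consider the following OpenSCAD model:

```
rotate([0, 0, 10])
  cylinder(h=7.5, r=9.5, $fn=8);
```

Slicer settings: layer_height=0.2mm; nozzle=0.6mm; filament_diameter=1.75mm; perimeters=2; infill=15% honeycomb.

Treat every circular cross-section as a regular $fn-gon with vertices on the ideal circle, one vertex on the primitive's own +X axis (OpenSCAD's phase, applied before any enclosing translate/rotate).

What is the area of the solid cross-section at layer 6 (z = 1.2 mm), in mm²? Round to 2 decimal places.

At z = 1.2 mm: the r=9.5 cylinder contributes a regular 8-gon of circumradius 9.5 (area = (8/2)·9.500²·sin(360°/8) = 255.27 mm²); (rotated 10° about Z; rotation is an isometry so areas/perimeters/island counts are preserved). Overall, the cross-section is a single solid region. Net area = 255.27 mm².

255.27 mm²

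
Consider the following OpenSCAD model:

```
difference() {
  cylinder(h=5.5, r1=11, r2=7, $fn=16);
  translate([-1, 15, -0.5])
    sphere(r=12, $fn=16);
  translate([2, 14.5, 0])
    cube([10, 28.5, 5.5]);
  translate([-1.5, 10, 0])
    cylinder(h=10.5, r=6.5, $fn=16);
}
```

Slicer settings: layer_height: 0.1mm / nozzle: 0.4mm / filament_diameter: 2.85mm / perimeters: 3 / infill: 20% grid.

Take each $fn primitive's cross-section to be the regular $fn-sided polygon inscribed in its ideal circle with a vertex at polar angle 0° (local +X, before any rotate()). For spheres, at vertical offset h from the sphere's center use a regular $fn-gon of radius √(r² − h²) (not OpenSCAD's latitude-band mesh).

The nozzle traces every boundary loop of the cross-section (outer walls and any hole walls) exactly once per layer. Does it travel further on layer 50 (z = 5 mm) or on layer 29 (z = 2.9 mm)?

Layer 50 (z = 5): the cone (r1=11→r2=7) has section circumradius 7.364 here — a regular 16-gon (perimeter = 2·16·7.364·sin(180°/16) = 45.97 mm); the r=12 sphere at (-1, 15) contributes a regular 16-gon of circumradius √(12²−5.5²) = 10.665 (perimeter = 2·16·10.665·sin(180°/16) = 66.58 mm); the 10×28.5 cube at (2, 14.5) contributes its full rectangle (perimeter 77.00 mm); the r=6.5 cylinder at (-1.5, 10) contributes a regular 16-gon of circumradius 6.5 (perimeter = 2·16·6.500·sin(180°/16) = 40.58 mm); Taking the first minus the rest: starting from the cone, the r=12 sphere at (-1, 15) partially overlaps it — only the 17.51 mm² overlap (of its 348.24 mm²) is removed, clipping the outline; the 10×28.5 cube at (2, 14.5) misses the remaining region (no effect); the r=6.5 cylinder at (-1.5, 10) partially overlaps it — only the 5.61 mm² overlap (of its 129.35 mm²) is removed, clipping the outline — boundary = 45.89 mm. So its perimeter = 45.89 mm. Layer 29 (z = 2.9): the cone: at t=0.527 of its height the radius interpolates to r₁+(r₂−r₁)t = 8.891, giving a regular 16-gon of that circumradius (perimeter = 2·16·8.891·sin(180°/16) = 55.50 mm); the sphere at (-1, 15): section is a regular 16-gon, circumradius = √(r²−h²) = √(12²−3.4²) = 11.508 (perimeter = 2·16·11.508·sin(180°/16) = 71.84 mm); the 10×28.5 cube at (2, 14.5) contributes its full rectangle (perimeter 77.00 mm); the r=6.5 cylinder at (-1.5, 10) contributes a regular 16-gon of circumradius 6.5 (perimeter = 2·16·6.500·sin(180°/16) = 40.58 mm); Subtracting the remaining from the first: starting from the cone, the r=12 sphere at (-1, 15) partially overlaps it — only the 46.34 mm² overlap (of its 405.46 mm²) is removed, clipping the outline; the 10×28.5 cube at (2, 14.5) misses the remaining region (no effect); the r=6.5 cylinder at (-1.5, 10) partially overlaps it — only the 0.25 mm² overlap (of its 129.35 mm²) is removed, clipping the outline — boundary = 54.81 mm. So its perimeter = 54.81 mm. Layer 29 is larger (54.81 vs 45.89 mm).

layer 29 (z = 2.9 mm)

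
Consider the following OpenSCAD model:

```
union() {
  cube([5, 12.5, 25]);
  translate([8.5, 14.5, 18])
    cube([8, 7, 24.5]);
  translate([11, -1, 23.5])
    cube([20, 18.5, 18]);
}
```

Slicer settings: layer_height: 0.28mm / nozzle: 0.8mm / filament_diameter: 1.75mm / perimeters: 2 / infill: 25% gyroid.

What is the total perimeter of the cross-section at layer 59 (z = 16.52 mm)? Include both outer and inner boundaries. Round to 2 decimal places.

35.00 mm

At z = 16.52 mm: the cube (footprint 5×12.5) is included at this height (perimeter 35.00 mm); the cube at (8.5, 14.5) does not reach this height (z outside [18, 42.5]); the cube at (11, -1) does not reach this height (z outside [23.5, 41.5]); Taking the union: only the 5×12.5 cube is present, so the union is just that shape — boundary = 35.00 mm. Overall, the cross-section is a single solid region. Total boundary length (outer) = 35.00 mm.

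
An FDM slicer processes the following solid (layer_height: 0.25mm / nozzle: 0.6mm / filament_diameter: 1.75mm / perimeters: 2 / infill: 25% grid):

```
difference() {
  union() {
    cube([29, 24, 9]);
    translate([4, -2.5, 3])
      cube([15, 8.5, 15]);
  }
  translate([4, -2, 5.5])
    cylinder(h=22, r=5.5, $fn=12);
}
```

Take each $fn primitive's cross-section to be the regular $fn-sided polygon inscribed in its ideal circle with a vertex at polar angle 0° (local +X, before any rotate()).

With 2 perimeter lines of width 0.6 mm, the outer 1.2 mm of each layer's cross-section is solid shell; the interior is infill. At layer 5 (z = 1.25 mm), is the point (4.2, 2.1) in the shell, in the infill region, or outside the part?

infill

At z = 1.25 mm: the 29×24 cube contributes its full rectangle; the cube at (4, -2.5) is absent (z outside [3, 18]); Taking the union: only the 29×24 cube is present, so the union is just that shape — 1 connected region; the cylinder at (4, -2) does not reach this height (z outside [5.5, 27.5]); Subtracting the remaining from the first: none of the subtracted shapes is present at this height, so that combined region is unchanged — 1 connected region. Overall, the cross-section is a single solid region. The nearest boundary edge runs (0.00, 0.00)→(29.00, 0.00); distance from the point to it = 2.10 mm. The point is inside the cross-section and 2.10 mm from the nearest boundary — more than the 1.2 mm shell width (2 × 0.6), so it's in the infill interior.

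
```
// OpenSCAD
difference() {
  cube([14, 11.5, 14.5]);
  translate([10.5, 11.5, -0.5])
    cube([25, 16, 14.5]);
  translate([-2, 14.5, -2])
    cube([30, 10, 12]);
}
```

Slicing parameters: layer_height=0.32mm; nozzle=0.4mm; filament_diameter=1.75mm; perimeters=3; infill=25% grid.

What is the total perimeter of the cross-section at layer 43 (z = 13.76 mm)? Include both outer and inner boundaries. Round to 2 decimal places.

51.00 mm

At z = 13.76 mm: the 14×11.5 cube contributes its full rectangle (perimeter 51.00 mm); the cube at (10.5, 11.5) (footprint 25×16) is included at this height (perimeter 82.00 mm); the cube at (-2, 14.5) is absent (z outside [-2, 10]); After the difference (first − rest): starting from the 14×11.5 cube, the 25×16 cube at (10.5, 11.5) misses the remaining region (no effect) — boundary = 51.00 mm. Overall, the cross-section is a single solid region. Total boundary length (outer) = 51.00 mm.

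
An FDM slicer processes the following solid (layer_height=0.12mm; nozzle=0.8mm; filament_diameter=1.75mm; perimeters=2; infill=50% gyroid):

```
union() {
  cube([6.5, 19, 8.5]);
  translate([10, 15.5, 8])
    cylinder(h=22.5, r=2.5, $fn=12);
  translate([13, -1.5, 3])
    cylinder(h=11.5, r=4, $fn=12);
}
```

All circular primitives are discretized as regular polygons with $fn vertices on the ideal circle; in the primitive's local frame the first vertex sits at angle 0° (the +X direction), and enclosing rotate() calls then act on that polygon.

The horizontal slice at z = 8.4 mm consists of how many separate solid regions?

3

At z = 8.4 mm: the cube (footprint 6.5×19) is included at this height; the cylinder at (10, 15.5): section is a regular 12-gon, circumradius r=2.5; the r=4 cylinder at (13, -1.5) gives a regular 12-gon of circumradius 4 (constant along its height); Combining (union): the 3 present regions are separate (no shared area or edge), so areas and boundary lengths simply add and each stays a separate island — 3 connected regions. The result has 3 disconnected regions.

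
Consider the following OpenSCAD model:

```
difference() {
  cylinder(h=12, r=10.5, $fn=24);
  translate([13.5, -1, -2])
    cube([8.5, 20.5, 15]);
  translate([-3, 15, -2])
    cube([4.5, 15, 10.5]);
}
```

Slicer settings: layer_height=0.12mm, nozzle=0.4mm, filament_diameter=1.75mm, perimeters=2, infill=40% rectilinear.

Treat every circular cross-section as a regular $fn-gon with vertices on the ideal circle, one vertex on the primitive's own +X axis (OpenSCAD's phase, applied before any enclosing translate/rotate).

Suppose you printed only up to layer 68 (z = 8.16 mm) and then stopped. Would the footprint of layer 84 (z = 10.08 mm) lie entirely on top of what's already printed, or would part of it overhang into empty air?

entirely on top

Compare the two slices. At z = 8.16: the r=10.5 cylinder contributes a regular 24-gon of circumradius 10.5 (area = (24/2)·10.500²·sin(360°/24) = 342.42 mm²); the cube at (13.5, -1) is present — its section is the full 8.5×20.5 rectangle (area 174.25 mm²); the cube at (-3, 15) is present — its section is the full 4.5×15 rectangle (area 67.50 mm²); Taking the first minus the rest: starting from the r=10.5 cylinder (342.42 mm²), the 8.5×20.5 cube at (13.5, -1) misses the remaining region (no effect); the 4.5×15 cube at (-3, 15) misses the remaining region (no effect) — area = 342.42 mm². At z = 10.08: the r=10.5 cylinder contributes a regular 24-gon of circumradius 10.5 (area = (24/2)·10.500²·sin(360°/24) = 342.42 mm²); the 8.5×20.5 cube at (13.5, -1) contributes its full rectangle (area 174.25 mm²); the cube at (-3, 15) does not reach this height (z outside [-2, 8.5]); After the difference (first − rest): starting from the r=10.5 cylinder (342.42 mm²), the 8.5×20.5 cube at (13.5, -1) misses the remaining region (no effect) — area = 342.42 mm². Checking containment: the cross-section at z = 10.08 is a subset of the cross-section at z = 8.16.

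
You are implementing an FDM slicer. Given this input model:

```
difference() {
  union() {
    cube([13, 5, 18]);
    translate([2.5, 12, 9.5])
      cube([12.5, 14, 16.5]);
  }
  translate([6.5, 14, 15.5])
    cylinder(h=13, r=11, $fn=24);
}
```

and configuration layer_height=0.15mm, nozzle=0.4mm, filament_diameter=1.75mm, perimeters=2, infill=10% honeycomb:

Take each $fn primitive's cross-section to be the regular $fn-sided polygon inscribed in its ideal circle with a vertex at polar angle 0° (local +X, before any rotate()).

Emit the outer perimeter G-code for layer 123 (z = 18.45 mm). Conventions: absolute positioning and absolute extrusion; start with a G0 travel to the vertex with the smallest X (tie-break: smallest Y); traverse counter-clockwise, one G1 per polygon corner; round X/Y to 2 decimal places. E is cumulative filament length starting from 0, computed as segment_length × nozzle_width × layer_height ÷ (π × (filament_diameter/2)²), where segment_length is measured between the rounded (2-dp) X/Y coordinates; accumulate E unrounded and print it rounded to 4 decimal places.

G0 X2.50 Y24.15 Z18.45
G1 X3.65 Y24.63 E0.0311
G1 X6.50 Y25.00 E0.1028
G1 X9.35 Y24.63 E0.1745
G1 X12.00 Y23.53 E0.2460
G1 X14.28 Y21.78 E0.3177
G1 X15.00 Y20.84 E0.3473
G1 X15.00 Y26.00 E0.4760
G1 X2.50 Y26.00 E0.7878
G1 X2.50 Y24.15 E0.8340

At z = 18.45 mm: the cube does not reach this height (z outside [0, 18]); the cube at (2.5, 12) is present — its section is the full 12.5×14 rectangle; Taking the union: only the 12.5×14 cube at (2.5, 12) is present, so the union is just that shape — 1 connected region; the cylinder at (6.5, 14): section is a regular 24-gon, circumradius r=11; Subtracting the remaining from the first: starting from the result so far, the r=11 cylinder at (6.5, 14) partially overlaps it — only the 150.26 mm² overlap (of its 375.81 mm²) is removed, clipping the outline — 1 connected region. The outline is a single polygon with 9 vertices. Extrusion per mm of travel: 0.4 × 0.15 / (π × 0.875²) = 0.024945. Accumulating E over each segment gives final E = 0.8340.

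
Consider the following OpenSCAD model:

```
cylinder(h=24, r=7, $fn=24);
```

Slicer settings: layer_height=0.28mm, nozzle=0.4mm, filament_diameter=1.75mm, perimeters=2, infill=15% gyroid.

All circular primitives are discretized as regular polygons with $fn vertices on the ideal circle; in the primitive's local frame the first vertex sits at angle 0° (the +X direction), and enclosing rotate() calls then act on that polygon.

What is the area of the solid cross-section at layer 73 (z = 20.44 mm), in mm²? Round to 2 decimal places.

At z = 20.44 mm: the r=7 cylinder gives a regular 24-gon of circumradius 7 (constant along its height) (area = (24/2)·7.000²·sin(360°/24) = 152.19 mm²). Overall, the cross-section is a single solid region. Net area = 152.19 mm².

152.19 mm²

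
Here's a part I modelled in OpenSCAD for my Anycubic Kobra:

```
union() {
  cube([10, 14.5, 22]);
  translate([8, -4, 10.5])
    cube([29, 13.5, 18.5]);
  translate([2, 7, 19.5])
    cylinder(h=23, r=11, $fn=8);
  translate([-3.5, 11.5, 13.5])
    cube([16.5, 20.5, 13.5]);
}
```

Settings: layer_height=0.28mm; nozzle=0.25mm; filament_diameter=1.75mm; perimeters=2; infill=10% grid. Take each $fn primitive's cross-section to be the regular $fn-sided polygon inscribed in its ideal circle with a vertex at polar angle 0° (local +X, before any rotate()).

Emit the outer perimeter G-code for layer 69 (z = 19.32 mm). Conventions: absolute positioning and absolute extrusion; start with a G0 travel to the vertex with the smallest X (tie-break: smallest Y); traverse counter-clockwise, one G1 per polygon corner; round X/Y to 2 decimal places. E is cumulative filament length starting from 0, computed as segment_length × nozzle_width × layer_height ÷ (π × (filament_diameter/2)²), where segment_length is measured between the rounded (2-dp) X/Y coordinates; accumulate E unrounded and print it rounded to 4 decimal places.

At z = 19.32 mm: the cube is present — its section is the full 10×14.5 rectangle; the cube at (8, -4) is present — its section is the full 29×13.5 rectangle; the cylinder at (2, 7) does not reach this height (z outside [19.5, 42.5]); the cube at (-3.5, 11.5) is present — its section is the full 16.5×20.5 rectangle; Combining (union): the regions partially overlap (shared area 49.00 mm²), so overlapping operands fuse into one piece — 1 connected region. The outline is a single polygon with 12 vertices. Extrusion per mm of travel: 0.25 × 0.28 / (π × 0.875²) = 0.029103. Accumulating E over each segment gives final E = 4.6273.

G0 X-3.50 Y11.50 Z19.32
G1 X0.00 Y11.50 E0.1019
G1 X0.00 Y0.00 E0.4365
G1 X8.00 Y0.00 E0.6694
G1 X8.00 Y-4.00 E0.7858
G1 X37.00 Y-4.00 E1.6297
G1 X37.00 Y9.50 E2.0226
G1 X10.00 Y9.50 E2.8084
G1 X10.00 Y11.50 E2.8666
G1 X13.00 Y11.50 E2.9539
G1 X13.00 Y32.00 E3.5505
G1 X-3.50 Y32.00 E4.0307
G1 X-3.50 Y11.50 E4.6273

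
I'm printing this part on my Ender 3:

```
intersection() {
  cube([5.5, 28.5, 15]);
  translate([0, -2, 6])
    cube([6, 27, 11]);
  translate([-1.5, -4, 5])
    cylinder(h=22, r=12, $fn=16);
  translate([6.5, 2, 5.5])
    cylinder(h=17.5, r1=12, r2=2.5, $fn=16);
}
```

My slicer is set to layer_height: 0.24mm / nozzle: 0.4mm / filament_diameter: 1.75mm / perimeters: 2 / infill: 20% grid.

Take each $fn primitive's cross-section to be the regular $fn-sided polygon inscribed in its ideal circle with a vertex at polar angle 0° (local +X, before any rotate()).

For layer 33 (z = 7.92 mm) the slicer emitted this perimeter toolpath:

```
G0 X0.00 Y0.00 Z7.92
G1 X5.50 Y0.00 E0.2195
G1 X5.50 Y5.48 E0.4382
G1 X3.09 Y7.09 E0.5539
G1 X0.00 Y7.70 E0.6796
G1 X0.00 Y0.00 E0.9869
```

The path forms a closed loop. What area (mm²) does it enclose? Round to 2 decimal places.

Apply the shoelace formula to the sequence of (X, Y) vertices; enclosed area = 38.00 mm².

38.00 mm²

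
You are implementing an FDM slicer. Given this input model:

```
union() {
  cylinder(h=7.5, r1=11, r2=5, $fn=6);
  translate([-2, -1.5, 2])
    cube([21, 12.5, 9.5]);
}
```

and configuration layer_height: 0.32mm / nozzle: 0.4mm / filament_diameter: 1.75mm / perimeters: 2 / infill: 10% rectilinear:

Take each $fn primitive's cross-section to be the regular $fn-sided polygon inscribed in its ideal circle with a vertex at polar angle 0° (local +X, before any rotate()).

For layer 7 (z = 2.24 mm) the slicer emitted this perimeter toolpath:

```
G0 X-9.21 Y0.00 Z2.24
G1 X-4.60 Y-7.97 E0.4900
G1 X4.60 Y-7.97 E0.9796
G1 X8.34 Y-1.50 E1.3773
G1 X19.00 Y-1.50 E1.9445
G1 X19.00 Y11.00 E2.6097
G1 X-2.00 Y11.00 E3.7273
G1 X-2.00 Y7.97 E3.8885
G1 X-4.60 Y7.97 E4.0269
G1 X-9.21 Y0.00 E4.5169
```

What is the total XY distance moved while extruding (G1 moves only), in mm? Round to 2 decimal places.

84.88 mm

Sum the Euclidean lengths of each G1 segment: total = 84.88 mm.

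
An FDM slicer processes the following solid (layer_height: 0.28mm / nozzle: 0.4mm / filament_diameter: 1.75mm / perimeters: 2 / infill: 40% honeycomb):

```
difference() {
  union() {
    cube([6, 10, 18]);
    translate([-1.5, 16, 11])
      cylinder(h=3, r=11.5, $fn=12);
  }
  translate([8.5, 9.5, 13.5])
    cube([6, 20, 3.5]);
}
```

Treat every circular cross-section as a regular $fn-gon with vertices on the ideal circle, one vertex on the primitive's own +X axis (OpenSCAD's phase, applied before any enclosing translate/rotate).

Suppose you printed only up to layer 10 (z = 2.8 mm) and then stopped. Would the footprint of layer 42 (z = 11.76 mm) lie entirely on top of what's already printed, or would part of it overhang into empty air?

Compare the two slices. At z = 2.8: the cube (footprint 6×10) is included at this height (area 60.00 mm²); the cylinder at (-1.5, 16) does not reach this height (z outside [11, 14]); Combining (union): only the 6×10 cube is present, so the union is just that shape — area = 60.00 mm²; the cube at (8.5, 9.5) does not reach this height (z outside [13.5, 17]); Taking the first minus the rest: none of the subtracted shapes is present at this height, so that combined region is unchanged — area = 60.00 mm². At z = 11.76: the cube (footprint 6×10) is included at this height (area 60.00 mm²); the cylinder at (-1.5, 16): section is a regular 12-gon, circumradius r=11.5 (area = (12/2)·11.500²·sin(360°/12) = 396.75 mm²); Taking the union: the regions partially overlap — summed areas 456.75 mm² minus the doubly-counted overlap 24.64 mm² gives 432.11 mm² — area = 432.11 mm²; the cube at (8.5, 9.5) is absent (z outside [13.5, 17]); After the difference (first − rest): none of the subtracted shapes is present at this height, so the result so far is unchanged — area = 432.11 mm². Checking containment: at z = 11.76 the cross-section extends beyond the z = 2.8 cross-section by about 372.11 mm².

part overhangs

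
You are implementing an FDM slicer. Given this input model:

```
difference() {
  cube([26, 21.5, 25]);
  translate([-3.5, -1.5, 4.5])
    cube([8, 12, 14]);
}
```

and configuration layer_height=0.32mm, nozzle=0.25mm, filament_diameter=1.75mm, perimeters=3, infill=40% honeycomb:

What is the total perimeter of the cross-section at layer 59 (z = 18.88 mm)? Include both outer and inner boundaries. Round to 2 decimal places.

95.00 mm

At z = 18.88 mm: the 26×21.5 cube contributes its full rectangle (perimeter 95.00 mm); the cube at (-3.5, -1.5) does not reach this height (z outside [4.5, 18.5]); After the difference (first − rest): none of the subtracted shapes is present at this height, so the 26×21.5 cube is unchanged — boundary = 95.00 mm. Overall, the cross-section is a single solid region. Total boundary length (outer) = 95.00 mm.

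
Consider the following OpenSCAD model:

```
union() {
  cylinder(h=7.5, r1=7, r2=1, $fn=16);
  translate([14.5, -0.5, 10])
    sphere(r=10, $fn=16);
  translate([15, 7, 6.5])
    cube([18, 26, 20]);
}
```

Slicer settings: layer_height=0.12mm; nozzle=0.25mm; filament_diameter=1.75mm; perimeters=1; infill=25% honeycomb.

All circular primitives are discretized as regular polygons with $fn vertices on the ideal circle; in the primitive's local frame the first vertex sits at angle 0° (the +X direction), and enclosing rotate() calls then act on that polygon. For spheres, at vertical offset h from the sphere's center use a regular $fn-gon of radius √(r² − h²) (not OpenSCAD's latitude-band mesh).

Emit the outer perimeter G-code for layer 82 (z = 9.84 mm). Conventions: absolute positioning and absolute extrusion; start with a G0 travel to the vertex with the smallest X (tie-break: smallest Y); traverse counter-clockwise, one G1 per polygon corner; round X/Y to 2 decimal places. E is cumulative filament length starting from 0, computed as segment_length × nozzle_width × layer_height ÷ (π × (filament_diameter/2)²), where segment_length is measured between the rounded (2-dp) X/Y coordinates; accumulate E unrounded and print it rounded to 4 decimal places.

At z = 9.84 mm: the cone does not reach this height (z outside [0, 7.5]); the sphere at (14.5, -0.5): section is a regular 16-gon, circumradius = √(r²−h²) = √(10²−0.16²) = 9.999; the cube at (15, 7) (footprint 18×26) is included at this height; Combining (union): the regions partially overlap (shared area 9.14 mm²), so overlapping operands fuse into one piece — 1 connected region. The outline is a single polygon with 20 vertices. Extrusion per mm of travel: 0.25 × 0.12 / (π × 0.875²) = 0.012473. Accumulating E over each segment gives final E = 1.6910.

G0 X4.50 Y-0.50 Z9.84
G1 X5.26 Y-4.33 E0.0487
G1 X7.43 Y-7.57 E0.0973
G1 X10.67 Y-9.74 E0.1460
G1 X14.50 Y-10.50 E0.1947
G1 X18.33 Y-9.74 E0.2434
G1 X21.57 Y-7.57 E0.2920
G1 X23.74 Y-4.33 E0.3407
G1 X24.50 Y-0.50 E0.3894
G1 X23.74 Y3.33 E0.4381
G1 X21.57 Y6.57 E0.4867
G1 X20.93 Y7.00 E0.4963
G1 X33.00 Y7.00 E0.6469
G1 X33.00 Y33.00 E0.9711
G1 X15.00 Y33.00 E1.1956
G1 X15.00 Y9.40 E1.4900
G1 X14.50 Y9.50 E1.4964
G1 X10.67 Y8.74 E1.5451
G1 X7.43 Y6.57 E1.5937
G1 X5.26 Y3.33 E1.6423
G1 X4.50 Y-0.50 E1.6910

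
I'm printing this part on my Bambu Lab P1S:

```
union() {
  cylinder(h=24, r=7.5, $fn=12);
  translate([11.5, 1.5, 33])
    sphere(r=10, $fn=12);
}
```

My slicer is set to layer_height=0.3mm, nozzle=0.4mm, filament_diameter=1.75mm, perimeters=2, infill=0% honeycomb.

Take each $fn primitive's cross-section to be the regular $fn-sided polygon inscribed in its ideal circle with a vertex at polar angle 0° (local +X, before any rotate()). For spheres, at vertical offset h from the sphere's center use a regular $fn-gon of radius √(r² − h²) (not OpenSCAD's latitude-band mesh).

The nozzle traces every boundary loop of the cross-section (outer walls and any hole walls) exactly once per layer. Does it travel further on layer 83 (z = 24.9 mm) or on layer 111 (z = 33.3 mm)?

layer 111 (z = 33.3 mm)

Layer 83 (z = 24.9): the cylinder does not reach this height (z outside [0, 24]); the r=10 sphere at (11.5, 1.5) slices to a regular 12-gon of circumradius 5.864 (√(r²−h²) with h=8.1 from center) (perimeter = 2·12·5.864·sin(180°/12) = 36.43 mm); Taking the union: only the r=10 sphere at (11.5, 1.5) is present, so the union is just that shape — boundary = 36.43 mm. So its perimeter = 36.43 mm. Layer 111 (z = 33.3): the cylinder is not intersected at this z (z outside [0, 24]); the sphere at (11.5, 1.5): section is a regular 12-gon, circumradius = √(r²−h²) = √(10²−0.3²) = 9.995 (perimeter = 2·12·9.995·sin(180°/12) = 62.09 mm); Combining (union): only the r=10 sphere at (11.5, 1.5) is present, so the union is just that shape — boundary = 62.09 mm. So its perimeter = 62.09 mm. Layer 111 is larger (62.09 vs 36.43 mm).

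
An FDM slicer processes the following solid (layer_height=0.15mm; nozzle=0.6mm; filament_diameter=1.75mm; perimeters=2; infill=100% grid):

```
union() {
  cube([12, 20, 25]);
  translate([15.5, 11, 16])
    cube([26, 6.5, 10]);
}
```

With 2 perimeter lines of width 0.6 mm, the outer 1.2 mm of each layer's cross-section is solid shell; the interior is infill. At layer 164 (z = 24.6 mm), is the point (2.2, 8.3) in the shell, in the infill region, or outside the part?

At z = 24.6 mm: the cube (footprint 12×20) is included at this height; the cube at (15.5, 11) is present — its section is the full 26×6.5 rectangle; Taking the union: the 2 present regions are separate (no shared area or edge), so areas and boundary lengths simply add and each stays a separate island — 2 connected regions. Overall, the cross-section has 2 separate islands. The nearest boundary edge runs (0.00, 0.00)→(0.00, 20.00); distance from the point to it = 2.20 mm. (Shell/infill is judged within the island containing the point — the largest one.) The point is inside the cross-section and 2.20 mm from the nearest boundary — more than the 1.2 mm shell width (2 × 0.6), so it's in the infill interior.

infill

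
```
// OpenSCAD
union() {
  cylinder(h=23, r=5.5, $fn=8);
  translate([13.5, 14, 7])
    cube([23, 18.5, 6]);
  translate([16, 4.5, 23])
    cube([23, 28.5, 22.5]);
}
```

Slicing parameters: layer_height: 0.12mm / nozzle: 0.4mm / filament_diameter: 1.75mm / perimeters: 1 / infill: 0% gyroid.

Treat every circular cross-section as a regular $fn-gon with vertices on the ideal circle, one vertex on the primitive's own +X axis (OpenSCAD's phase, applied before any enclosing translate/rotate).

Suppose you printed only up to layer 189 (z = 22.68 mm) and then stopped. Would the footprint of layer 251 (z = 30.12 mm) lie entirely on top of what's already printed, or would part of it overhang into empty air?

Compare the two slices. At z = 22.68: the cylinder: section is a regular 8-gon, circumradius r=5.5 (area = (8/2)·5.500²·sin(360°/8) = 85.56 mm²); the cube at (13.5, 14) is absent (z outside [7, 13]); the cube at (16, 4.5) is absent (z outside [23, 45.5]); Combining (union): only the r=5.5 cylinder is present, so the union is just that shape — area = 85.56 mm². At z = 30.12: the cylinder is not intersected at this z (z outside [0, 23]); the cube at (13.5, 14) is absent (z outside [7, 13]); the cube at (16, 4.5) is present — its section is the full 23×28.5 rectangle (area 655.50 mm²); Taking the union: only the 23×28.5 cube at (16, 4.5) is present, so the union is just that shape — area = 655.50 mm². Checking containment: at z = 30.12 the cross-section extends beyond the z = 22.68 cross-section by about 655.50 mm².

part overhangs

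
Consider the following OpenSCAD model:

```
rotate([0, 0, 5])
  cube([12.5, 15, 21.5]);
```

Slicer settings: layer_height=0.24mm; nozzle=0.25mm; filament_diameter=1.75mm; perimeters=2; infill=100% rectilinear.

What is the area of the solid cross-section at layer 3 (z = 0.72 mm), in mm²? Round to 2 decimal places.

At z = 0.72 mm: the cube (footprint 12.5×15) is included at this height (area 187.50 mm²); (rotated 5° about Z; rotation is an isometry so areas/perimeters/island counts are preserved). Overall, the cross-section is a single solid region. Net area = 187.50 mm².

187.50 mm²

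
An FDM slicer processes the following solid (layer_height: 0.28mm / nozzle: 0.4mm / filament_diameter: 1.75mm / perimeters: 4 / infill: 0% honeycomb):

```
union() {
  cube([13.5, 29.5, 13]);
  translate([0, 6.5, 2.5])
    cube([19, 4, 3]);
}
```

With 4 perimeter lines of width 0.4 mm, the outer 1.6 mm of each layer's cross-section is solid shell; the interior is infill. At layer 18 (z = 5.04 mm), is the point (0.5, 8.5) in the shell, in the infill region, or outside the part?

shell

At z = 5.04 mm: the cube is present — its section is the full 13.5×29.5 rectangle; the cube at (0, 6.5) is present — its section is the full 19×4 rectangle; Taking the union: the regions partially overlap (shared area 54.00 mm²), so overlapping operands fuse into one piece — 1 connected region. Overall, the cross-section is a single solid region. The nearest boundary edge runs (0.00, 6.50)→(0.00, 10.50); distance from the point to it = 0.50 mm. The point is inside the cross-section, 0.50 mm from the nearest boundary — within the 1.6 mm shell band (4 × 0.4).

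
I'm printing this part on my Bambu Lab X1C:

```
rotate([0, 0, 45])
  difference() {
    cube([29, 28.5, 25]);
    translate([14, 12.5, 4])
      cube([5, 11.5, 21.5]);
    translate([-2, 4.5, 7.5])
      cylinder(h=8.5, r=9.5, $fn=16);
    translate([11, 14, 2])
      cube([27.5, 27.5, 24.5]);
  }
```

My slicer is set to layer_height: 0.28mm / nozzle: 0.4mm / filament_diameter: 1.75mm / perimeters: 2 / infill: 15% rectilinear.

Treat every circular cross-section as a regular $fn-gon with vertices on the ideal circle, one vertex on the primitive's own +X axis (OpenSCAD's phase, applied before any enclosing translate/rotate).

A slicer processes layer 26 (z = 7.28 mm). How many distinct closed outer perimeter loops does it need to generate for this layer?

At z = 7.28 mm: the 29×28.5 cube contributes its full rectangle; the cube at (14, 12.5) is present — its section is the full 5×11.5 rectangle; the cylinder at (-2, 4.5) does not reach this height (z outside [7.5, 16]); the 27.5×27.5 cube at (11, 14) contributes its full rectangle; Subtracting the remaining from the first: starting from the 29×28.5 cube, the 5×11.5 cube at (14, 12.5) lies wholly inside it (removes its full 57.50 mm² and its 33.00 mm outline becomes a hole wall); the 27.5×27.5 cube at (11, 14) partially overlaps it — only the 211.00 mm² overlap (of its 756.25 mm²) is removed, clipping the outline — 1 connected region; (rotated 45° about Z; rotation is an isometry so areas/perimeters/island counts are preserved). The result has 1 disconnected region.

1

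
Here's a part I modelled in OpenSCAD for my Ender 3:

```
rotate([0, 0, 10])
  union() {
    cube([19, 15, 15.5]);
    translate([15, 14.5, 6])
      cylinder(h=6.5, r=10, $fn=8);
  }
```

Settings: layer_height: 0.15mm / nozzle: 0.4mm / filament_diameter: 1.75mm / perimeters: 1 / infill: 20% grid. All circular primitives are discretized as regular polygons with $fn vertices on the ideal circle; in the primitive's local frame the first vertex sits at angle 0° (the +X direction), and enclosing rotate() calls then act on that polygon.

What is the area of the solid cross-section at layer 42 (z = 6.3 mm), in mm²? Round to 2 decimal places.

At z = 6.3 mm: the cube is present — its section is the full 19×15 rectangle (area 285.00 mm²); the cylinder at (15, 14.5): section is a regular 8-gon, circumradius r=10 (area = (8/2)·10.000²·sin(360°/8) = 282.84 mm²); Combining (union): the regions partially overlap — summed areas 567.84 mm² minus the doubly-counted overlap 114.35 mm² gives 453.50 mm² — area = 453.50 mm²; (rotated 10° about Z; rotation is an isometry so areas/perimeters/island counts are preserved). Overall, the cross-section is a single solid region. Net area = 453.50 mm².

453.50 mm²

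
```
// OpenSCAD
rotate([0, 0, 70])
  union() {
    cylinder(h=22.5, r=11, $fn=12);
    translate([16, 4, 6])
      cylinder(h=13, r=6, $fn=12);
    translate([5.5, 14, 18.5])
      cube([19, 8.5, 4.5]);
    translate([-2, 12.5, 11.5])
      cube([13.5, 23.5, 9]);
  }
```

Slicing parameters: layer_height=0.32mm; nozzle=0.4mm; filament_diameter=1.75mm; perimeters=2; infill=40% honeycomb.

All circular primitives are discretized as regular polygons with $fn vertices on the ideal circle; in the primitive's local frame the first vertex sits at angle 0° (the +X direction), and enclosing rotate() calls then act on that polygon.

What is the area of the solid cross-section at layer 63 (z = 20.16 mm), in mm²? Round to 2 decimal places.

At z = 20.16 mm: the r=11 cylinder contributes a regular 12-gon of circumradius 11 (area = (12/2)·11.000²·sin(360°/12) = 363.00 mm²); the cylinder at (16, 4) is not intersected at this z (z outside [6, 19]); the cube at (5.5, 14) is present — its section is the full 19×8.5 rectangle (area 161.50 mm²); the cube at (-2, 12.5) is present — its section is the full 13.5×23.5 rectangle (area 317.25 mm²); Combining (union): the regions partially overlap — summed areas 841.75 mm² minus the doubly-counted overlap 51.00 mm² gives 790.75 mm² — area = 790.75 mm²; (rotated 70° about Z; rotation is an isometry so areas/perimeters/island counts are preserved). Overall, the cross-section has 2 separate islands. Net area = 790.75 mm².

790.75 mm²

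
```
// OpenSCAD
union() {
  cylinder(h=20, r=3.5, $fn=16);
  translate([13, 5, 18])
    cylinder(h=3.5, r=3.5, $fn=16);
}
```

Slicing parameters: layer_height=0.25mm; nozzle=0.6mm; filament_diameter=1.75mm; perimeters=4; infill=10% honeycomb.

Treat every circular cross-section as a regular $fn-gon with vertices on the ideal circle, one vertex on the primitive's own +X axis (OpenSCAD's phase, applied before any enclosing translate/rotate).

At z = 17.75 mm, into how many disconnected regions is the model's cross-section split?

1

At z = 17.75 mm: the cylinder: section is a regular 16-gon, circumradius r=3.5; the cylinder at (13, 5) is absent (z outside [18, 21.5]); Merging all regions: only the r=3.5 cylinder is present, so the union is just that shape — 1 connected region. The result has 1 disconnected region.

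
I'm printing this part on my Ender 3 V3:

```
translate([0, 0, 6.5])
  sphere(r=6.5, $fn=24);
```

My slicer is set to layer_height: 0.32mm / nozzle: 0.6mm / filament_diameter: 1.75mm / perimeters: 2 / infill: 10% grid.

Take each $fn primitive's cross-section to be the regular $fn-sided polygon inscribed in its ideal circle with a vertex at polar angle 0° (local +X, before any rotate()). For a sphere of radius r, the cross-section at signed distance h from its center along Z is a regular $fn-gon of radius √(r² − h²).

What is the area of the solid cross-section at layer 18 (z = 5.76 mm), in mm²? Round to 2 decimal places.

129.52 mm²

At z = 5.76 mm: the r=6.5 sphere contributes a regular 24-gon of circumradius √(6.5²−0.74²) = 6.458 (area = (24/2)·6.458²·sin(360°/24) = 129.52 mm²). Overall, the cross-section is a single solid region. Net area = 129.52 mm².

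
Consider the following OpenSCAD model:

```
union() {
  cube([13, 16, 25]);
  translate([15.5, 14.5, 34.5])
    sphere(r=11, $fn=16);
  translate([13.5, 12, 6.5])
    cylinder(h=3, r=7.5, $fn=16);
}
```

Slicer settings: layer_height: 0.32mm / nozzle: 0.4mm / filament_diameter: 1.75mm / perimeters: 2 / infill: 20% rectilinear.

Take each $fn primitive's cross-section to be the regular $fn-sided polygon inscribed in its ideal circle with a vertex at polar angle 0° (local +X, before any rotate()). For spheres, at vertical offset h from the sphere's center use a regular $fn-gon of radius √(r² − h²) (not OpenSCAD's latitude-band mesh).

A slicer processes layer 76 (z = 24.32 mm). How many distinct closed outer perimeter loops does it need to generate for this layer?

1

At z = 24.32 mm: the 13×16 cube contributes its full rectangle; the sphere at (15.5, 14.5): section is a regular 16-gon, circumradius = √(r²−h²) = √(11²−10.18²) = 4.167; the cylinder at (13.5, 12) does not reach this height (z outside [6.5, 9.5]); Combining (union): the regions partially overlap (shared area 5.97 mm²), so overlapping operands fuse into one piece — 1 connected region. The result has 1 disconnected region.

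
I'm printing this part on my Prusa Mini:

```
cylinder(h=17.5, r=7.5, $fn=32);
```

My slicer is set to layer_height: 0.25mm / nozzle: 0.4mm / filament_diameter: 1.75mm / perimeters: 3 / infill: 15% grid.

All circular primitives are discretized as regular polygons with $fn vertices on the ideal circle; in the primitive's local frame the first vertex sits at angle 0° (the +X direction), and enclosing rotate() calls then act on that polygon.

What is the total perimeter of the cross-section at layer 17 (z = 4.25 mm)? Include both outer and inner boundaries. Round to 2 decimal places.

At z = 4.25 mm: the r=7.5 cylinder gives a regular 32-gon of circumradius 7.5 (constant along its height) (perimeter = 2·32·7.500·sin(180°/32) = 47.05 mm). Overall, the cross-section is a single solid region. Total boundary length (outer) = 47.05 mm.

47.05 mm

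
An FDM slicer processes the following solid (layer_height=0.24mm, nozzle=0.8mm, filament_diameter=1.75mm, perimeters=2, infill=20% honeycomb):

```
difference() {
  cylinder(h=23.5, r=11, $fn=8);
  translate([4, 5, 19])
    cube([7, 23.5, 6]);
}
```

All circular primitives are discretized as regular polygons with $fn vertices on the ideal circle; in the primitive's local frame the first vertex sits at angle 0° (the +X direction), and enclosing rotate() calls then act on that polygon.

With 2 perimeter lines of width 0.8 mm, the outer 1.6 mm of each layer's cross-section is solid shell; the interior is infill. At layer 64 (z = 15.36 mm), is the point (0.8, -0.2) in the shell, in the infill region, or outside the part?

infill

At z = 15.36 mm: the cylinder: section is a regular 8-gon, circumradius r=11; the cube at (4, 5) is absent (z outside [19, 25]); Subtracting the remaining from the first: none of the subtracted shapes is present at this height, so the r=11 cylinder is unchanged — 1 connected region. Overall, the cross-section is a single solid region. The nearest boundary edge runs (7.78, -7.78)→(11.00, 0.00); distance from the point to it = 9.35 mm. The point is inside the cross-section and 9.35 mm from the nearest boundary — more than the 1.6 mm shell width (2 × 0.8), so it's in the infill interior.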